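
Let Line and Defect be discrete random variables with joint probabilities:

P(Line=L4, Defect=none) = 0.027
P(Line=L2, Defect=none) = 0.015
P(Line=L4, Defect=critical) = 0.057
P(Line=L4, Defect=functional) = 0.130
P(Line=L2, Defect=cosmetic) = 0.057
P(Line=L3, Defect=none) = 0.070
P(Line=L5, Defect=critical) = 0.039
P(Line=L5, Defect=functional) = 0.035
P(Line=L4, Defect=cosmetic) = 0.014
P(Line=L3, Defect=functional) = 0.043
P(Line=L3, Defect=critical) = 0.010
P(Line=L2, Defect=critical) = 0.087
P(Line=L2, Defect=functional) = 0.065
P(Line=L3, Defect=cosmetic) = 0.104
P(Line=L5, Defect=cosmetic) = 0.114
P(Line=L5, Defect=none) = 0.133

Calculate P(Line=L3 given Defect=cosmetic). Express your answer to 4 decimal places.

0.3599

P(Defect=cosmetic) = 0.057 + 0.104 + 0.014 + 0.114 = 0.289.
P(Line=L3 | Defect=cosmetic) = 0.104/0.289 = 0.3599.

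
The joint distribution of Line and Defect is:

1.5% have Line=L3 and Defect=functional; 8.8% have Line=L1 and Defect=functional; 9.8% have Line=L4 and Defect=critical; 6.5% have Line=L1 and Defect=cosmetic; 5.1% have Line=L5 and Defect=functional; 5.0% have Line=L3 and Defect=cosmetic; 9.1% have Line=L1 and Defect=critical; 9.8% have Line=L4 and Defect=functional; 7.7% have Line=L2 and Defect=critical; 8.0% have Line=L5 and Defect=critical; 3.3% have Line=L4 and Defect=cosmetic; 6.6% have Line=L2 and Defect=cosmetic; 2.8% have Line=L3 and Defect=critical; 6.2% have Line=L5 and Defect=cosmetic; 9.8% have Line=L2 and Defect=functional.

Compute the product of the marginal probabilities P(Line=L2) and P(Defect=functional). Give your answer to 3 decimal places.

P(Line=L2) = 0.066 + 0.098 + 0.077 = 0.241.
P(Defect=functional) = 0.088 + 0.098 + 0.015 + 0.098 + 0.051 = 0.350.
Product: 0.241 × 0.350 = 0.084.

0.084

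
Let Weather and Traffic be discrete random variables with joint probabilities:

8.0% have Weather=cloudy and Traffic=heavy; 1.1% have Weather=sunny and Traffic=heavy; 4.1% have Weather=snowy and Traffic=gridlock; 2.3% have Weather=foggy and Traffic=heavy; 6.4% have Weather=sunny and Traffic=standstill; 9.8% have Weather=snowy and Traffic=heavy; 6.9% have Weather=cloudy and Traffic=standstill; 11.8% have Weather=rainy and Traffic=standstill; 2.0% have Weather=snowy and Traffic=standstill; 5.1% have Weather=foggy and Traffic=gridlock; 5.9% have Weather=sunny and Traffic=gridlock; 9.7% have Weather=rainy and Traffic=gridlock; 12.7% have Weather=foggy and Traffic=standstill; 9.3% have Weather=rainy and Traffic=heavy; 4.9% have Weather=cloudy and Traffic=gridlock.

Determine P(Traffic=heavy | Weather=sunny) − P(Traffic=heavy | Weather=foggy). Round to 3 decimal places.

P(Weather=sunny) = 0.011 + 0.059 + 0.064 = 0.134; P(Traffic=heavy | Weather=sunny) = 0.011/0.134 = 0.0821.
P(Weather=foggy) = 0.023 + 0.051 + 0.127 = 0.201; P(Traffic=heavy | Weather=foggy) = 0.023/0.201 = 0.1144.
Difference = -0.032.

-0.032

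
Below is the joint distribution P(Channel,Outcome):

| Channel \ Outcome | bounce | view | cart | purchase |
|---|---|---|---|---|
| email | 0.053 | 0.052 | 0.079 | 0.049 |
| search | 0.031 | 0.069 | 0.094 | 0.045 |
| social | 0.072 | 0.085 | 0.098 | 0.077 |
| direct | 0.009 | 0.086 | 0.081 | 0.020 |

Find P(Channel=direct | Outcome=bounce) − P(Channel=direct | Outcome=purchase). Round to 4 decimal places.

-0.0502

P(Outcome=bounce) = 0.053 + 0.031 + 0.072 + 0.009 = 0.165; P(Channel=direct | Outcome=bounce) = 0.009/0.165 = 0.05455.
P(Outcome=purchase) = 0.049 + 0.045 + 0.077 + 0.020 = 0.191; P(Channel=direct | Outcome=purchase) = 0.020/0.191 = 0.10471.
Difference = -0.0502.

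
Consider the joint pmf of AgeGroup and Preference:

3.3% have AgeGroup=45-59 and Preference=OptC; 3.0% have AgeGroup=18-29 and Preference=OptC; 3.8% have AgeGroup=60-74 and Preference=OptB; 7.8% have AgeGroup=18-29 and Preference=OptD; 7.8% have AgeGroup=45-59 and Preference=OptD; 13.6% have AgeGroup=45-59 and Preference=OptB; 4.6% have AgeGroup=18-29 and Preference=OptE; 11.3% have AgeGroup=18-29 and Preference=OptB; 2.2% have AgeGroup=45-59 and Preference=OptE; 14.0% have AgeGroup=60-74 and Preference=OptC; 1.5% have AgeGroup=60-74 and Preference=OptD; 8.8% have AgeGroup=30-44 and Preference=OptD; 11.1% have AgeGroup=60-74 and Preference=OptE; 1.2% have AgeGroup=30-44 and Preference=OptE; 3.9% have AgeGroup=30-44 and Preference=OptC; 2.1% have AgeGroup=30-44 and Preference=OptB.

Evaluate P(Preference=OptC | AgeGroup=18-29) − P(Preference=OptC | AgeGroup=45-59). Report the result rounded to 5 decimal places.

P(AgeGroup=18-29) = 0.113 + 0.030 + 0.078 + 0.046 = 0.267; P(Preference=OptC | AgeGroup=18-29) = 0.030/0.267 = 0.112360.
P(AgeGroup=45-59) = 0.136 + 0.033 + 0.078 + 0.022 = 0.269; P(Preference=OptC | AgeGroup=45-59) = 0.033/0.269 = 0.122677.
Difference = -0.01032.

-0.01032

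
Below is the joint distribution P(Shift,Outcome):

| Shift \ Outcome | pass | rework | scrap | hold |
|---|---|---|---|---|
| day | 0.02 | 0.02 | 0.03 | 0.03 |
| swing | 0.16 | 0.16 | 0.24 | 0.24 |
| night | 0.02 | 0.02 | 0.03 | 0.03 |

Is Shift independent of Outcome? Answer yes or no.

Every cell satisfies P(Shift,Outcome) = P(Shift)·P(Outcome). For instance P(Shift=day) = 0.10, P(Outcome=hold) = 0.30, and 0.10×0.30 = 0.03 matches the joint entry. So Shift and Outcome are independent.

yes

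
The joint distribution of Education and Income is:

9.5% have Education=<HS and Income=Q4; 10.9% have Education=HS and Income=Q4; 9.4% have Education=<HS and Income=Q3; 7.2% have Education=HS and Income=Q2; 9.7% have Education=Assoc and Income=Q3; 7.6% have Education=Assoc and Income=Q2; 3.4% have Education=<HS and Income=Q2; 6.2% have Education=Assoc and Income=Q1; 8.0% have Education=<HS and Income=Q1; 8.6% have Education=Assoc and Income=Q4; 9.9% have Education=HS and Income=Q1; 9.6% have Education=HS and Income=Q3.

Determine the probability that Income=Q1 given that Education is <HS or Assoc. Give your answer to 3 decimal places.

P(Education=<HS) = 0.080 + 0.034 + 0.094 + 0.095 = 0.303.
P(Education=Assoc) = 0.062 + 0.076 + 0.097 + 0.086 = 0.321.
P(Education ∈ {<HS, Assoc}) = 0.303 + 0.321 = 0.624; P(Income=Q1, Education ∈ {<HS, Assoc}) = 0.080 + 0.062 = 0.142.
P(Income=Q1 | Education ∈ {<HS, Assoc}) = 0.142/0.624 = 0.228.

0.228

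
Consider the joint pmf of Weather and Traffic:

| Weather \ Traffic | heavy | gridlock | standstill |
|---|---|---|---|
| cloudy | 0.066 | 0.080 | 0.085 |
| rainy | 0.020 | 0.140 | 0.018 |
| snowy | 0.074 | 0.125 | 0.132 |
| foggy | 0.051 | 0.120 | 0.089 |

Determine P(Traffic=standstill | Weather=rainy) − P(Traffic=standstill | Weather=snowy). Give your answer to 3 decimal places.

-0.298

P(Weather=rainy) = 0.020 + 0.140 + 0.018 = 0.178; P(Traffic=standstill | Weather=rainy) = 0.018/0.178 = 0.1011.
P(Weather=snowy) = 0.074 + 0.125 + 0.132 = 0.331; P(Traffic=standstill | Weather=snowy) = 0.132/0.331 = 0.3988.
Difference = -0.298.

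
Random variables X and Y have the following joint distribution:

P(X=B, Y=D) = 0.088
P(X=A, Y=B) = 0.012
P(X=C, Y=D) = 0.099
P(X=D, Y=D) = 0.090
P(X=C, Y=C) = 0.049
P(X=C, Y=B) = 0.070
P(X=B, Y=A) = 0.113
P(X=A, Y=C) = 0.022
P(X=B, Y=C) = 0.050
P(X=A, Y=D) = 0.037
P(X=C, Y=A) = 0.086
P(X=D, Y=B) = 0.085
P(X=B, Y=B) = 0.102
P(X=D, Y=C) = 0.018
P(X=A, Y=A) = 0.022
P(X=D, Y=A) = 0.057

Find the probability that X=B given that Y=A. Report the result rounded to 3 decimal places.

0.406

P(Y=A) = 0.022 + 0.113 + 0.086 + 0.057 = 0.278.
P(X=B | Y=A) = 0.113/0.278 = 0.406.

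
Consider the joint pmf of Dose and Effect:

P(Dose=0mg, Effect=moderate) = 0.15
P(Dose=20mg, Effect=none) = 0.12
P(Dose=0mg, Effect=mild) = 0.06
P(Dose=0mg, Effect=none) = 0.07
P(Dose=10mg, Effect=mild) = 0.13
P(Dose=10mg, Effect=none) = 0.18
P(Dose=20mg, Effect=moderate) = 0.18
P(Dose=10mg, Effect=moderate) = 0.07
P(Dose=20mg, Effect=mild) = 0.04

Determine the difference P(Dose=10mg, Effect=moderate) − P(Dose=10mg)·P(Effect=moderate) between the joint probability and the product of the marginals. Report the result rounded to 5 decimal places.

-0.08200

P(Dose=10mg) = 0.18 + 0.13 + 0.07 = 0.38.
P(Effect=moderate) = 0.15 + 0.07 + 0.18 = 0.40.
P(Dose=10mg, Effect=moderate) − P(Dose=10mg)P(Effect=moderate) = 0.07 − 0.38×0.40 = -0.08200.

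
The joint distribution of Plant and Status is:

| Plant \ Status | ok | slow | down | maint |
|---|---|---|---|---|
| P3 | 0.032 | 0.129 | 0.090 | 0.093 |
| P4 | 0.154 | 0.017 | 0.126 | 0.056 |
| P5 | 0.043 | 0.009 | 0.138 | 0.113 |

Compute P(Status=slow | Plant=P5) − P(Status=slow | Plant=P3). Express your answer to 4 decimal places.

-0.3453

P(Plant=P5) = 0.043 + 0.009 + 0.138 + 0.113 = 0.303; P(Status=slow | Plant=P5) = 0.009/0.303 = 0.02970.
P(Plant=P3) = 0.032 + 0.129 + 0.090 + 0.093 = 0.344; P(Status=slow | Plant=P3) = 0.129/0.344 = 0.37500.
Difference = -0.3453.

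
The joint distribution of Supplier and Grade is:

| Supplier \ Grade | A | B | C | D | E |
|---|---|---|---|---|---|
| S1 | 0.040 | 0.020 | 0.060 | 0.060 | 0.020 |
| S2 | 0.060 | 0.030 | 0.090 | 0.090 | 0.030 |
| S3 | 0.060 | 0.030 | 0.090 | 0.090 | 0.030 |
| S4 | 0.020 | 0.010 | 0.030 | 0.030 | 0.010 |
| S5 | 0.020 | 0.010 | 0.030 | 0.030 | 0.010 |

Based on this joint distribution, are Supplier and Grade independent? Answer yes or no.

yes

Every cell satisfies P(Supplier,Grade) = P(Supplier)·P(Grade). For instance P(Supplier=S5) = 0.100, P(Grade=C) = 0.300, and 0.100×0.300 = 0.030 matches the joint entry. So Supplier and Grade are independent.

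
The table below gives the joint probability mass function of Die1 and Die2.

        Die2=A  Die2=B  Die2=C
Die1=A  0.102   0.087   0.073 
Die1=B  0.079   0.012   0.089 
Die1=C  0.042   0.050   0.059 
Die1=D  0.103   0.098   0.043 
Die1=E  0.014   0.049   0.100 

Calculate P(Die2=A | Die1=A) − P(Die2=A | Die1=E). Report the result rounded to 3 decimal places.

0.303

P(Die1=A) = 0.102 + 0.087 + 0.073 = 0.262; P(Die2=A | Die1=A) = 0.102/0.262 = 0.3893.
P(Die1=E) = 0.014 + 0.049 + 0.100 = 0.163; P(Die2=A | Die1=E) = 0.014/0.163 = 0.0859.
Difference = 0.303.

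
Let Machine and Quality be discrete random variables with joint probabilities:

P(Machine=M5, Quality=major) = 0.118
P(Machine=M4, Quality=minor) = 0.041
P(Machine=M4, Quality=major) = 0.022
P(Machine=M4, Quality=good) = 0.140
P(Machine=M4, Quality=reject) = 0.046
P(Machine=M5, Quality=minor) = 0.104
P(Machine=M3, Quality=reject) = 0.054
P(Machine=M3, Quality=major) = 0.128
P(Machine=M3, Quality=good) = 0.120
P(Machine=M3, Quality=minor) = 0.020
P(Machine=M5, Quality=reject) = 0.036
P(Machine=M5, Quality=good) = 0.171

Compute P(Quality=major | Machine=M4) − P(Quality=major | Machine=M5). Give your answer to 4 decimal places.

P(Machine=M4) = 0.140 + 0.041 + 0.022 + 0.046 = 0.249; P(Quality=major | Machine=M4) = 0.022/0.249 = 0.08835.
P(Machine=M5) = 0.171 + 0.104 + 0.118 + 0.036 = 0.429; P(Quality=major | Machine=M5) = 0.118/0.429 = 0.27506.
Difference = -0.1867.

-0.1867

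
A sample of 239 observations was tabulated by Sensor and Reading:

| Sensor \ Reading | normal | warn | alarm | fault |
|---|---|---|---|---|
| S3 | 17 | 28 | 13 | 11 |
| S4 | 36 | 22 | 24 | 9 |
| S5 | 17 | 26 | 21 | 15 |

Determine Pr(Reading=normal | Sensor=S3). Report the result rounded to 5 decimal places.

0.24638

Total with Sensor=S3: 17 + 28 + 13 + 11 = 69.
P(Reading=normal | Sensor=S3) = 17/69 = 0.24638.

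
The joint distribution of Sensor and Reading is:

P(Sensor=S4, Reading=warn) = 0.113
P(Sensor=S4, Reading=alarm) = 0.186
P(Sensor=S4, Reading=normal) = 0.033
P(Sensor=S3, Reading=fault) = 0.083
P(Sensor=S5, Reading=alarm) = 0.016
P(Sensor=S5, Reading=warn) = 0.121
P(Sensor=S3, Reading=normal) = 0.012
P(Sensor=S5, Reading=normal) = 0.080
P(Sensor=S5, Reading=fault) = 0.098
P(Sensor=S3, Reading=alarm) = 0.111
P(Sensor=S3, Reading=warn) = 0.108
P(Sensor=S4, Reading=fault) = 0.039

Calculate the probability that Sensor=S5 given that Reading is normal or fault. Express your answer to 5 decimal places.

P(Reading=normal) = 0.012 + 0.033 + 0.080 = 0.125.
P(Reading=fault) = 0.083 + 0.039 + 0.098 = 0.220.
P(Reading ∈ {normal, fault}) = 0.125 + 0.220 = 0.345; P(Sensor=S5, Reading ∈ {normal, fault}) = 0.080 + 0.098 = 0.178.
P(Sensor=S5 | Reading ∈ {normal, fault}) = 0.178/0.345 = 0.51594.

0.51594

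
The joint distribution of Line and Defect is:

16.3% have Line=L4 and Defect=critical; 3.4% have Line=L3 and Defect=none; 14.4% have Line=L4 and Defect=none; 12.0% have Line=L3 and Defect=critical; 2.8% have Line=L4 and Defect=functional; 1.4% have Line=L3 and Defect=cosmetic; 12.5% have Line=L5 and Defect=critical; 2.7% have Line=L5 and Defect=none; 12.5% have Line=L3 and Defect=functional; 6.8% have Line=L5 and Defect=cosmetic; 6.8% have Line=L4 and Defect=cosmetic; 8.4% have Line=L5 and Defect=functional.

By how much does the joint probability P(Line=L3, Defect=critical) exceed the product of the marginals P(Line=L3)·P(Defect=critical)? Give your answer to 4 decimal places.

P(Line=L3) = 0.034 + 0.014 + 0.125 + 0.120 = 0.293.
P(Defect=critical) = 0.120 + 0.163 + 0.125 = 0.408.
P(Line=L3, Defect=critical) − P(Line=L3)P(Defect=critical) = 0.120 − 0.293×0.408 = 0.0005.

0.0005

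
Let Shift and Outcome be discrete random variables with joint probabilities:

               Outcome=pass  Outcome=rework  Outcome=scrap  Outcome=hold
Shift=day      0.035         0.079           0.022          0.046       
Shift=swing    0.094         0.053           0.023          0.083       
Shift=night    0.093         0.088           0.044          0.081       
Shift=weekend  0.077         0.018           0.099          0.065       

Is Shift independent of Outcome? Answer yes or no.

no

P(Shift=weekend) = 0.259 and P(Outcome=scrap) = 0.188, so their product is 0.04869, but P(Shift=weekend, Outcome=scrap) = 0.099. Since these differ, Shift and Outcome are not independent.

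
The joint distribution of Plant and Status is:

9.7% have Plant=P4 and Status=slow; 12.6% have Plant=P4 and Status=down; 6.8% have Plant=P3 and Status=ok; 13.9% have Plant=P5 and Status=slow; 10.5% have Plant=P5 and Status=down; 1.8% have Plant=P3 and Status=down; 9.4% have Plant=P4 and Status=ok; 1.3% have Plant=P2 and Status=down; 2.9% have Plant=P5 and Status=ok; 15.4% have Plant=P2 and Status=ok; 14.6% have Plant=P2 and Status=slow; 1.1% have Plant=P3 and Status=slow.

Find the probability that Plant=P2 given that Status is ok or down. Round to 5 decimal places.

P(Status=ok) = 0.154 + 0.068 + 0.094 + 0.029 = 0.345.
P(Status=down) = 0.013 + 0.018 + 0.126 + 0.105 = 0.262.
P(Status ∈ {ok, down}) = 0.345 + 0.262 = 0.607; P(Plant=P2, Status ∈ {ok, down}) = 0.154 + 0.013 = 0.167.
P(Plant=P2 | Status ∈ {ok, down}) = 0.167/0.607 = 0.27512.

0.27512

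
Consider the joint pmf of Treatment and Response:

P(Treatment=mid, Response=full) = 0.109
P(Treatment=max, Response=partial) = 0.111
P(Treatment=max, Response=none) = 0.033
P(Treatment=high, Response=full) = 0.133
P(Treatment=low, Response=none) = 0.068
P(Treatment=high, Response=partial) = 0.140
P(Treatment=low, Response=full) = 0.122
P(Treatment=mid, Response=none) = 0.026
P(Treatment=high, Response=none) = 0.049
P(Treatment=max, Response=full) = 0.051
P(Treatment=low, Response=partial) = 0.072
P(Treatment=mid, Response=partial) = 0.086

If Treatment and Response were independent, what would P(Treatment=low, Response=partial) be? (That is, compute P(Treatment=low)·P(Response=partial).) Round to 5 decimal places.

P(Treatment=low) = 0.068 + 0.072 + 0.122 = 0.262.
P(Response=partial) = 0.072 + 0.086 + 0.140 + 0.111 = 0.409.
Product: 0.262 × 0.409 = 0.10716.

0.10716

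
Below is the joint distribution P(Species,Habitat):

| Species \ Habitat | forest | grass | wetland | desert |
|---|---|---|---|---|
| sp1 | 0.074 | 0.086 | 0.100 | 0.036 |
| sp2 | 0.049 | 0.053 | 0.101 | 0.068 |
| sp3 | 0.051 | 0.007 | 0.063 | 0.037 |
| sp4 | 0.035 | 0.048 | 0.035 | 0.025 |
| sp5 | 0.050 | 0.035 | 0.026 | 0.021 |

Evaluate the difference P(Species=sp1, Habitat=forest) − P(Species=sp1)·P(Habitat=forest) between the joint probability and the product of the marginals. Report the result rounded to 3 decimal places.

P(Species=sp1) = 0.074 + 0.086 + 0.100 + 0.036 = 0.296.
P(Habitat=forest) = 0.074 + 0.049 + 0.051 + 0.035 + 0.050 = 0.259.
P(Species=sp1, Habitat=forest) − P(Species=sp1)P(Habitat=forest) = 0.074 − 0.296×0.259 = -0.003.

-0.003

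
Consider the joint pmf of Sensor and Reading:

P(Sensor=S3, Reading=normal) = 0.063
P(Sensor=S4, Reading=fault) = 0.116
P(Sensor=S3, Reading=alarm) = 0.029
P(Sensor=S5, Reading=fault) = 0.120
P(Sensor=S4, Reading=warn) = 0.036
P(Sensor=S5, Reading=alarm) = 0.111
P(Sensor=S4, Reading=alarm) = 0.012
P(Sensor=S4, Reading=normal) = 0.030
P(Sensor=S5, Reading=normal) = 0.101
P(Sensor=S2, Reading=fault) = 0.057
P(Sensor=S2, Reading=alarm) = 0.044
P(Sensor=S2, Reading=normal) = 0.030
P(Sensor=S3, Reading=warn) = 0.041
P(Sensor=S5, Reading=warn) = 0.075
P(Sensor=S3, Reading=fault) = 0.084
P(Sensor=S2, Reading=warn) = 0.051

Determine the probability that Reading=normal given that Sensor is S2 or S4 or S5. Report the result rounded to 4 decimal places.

P(Sensor=S2) = 0.030 + 0.051 + 0.044 + 0.057 = 0.182.
P(Sensor=S4) = 0.030 + 0.036 + 0.012 + 0.116 = 0.194.
P(Sensor=S5) = 0.101 + 0.075 + 0.111 + 0.120 = 0.407.
P(Sensor ∈ {S2, S4, S5}) = 0.182 + 0.194 + 0.407 = 0.783; P(Reading=normal, Sensor ∈ {S2, S4, S5}) = 0.030 + 0.030 + 0.101 = 0.161.
P(Reading=normal | Sensor ∈ {S2, S4, S5}) = 0.161/0.783 = 0.2056.

0.2056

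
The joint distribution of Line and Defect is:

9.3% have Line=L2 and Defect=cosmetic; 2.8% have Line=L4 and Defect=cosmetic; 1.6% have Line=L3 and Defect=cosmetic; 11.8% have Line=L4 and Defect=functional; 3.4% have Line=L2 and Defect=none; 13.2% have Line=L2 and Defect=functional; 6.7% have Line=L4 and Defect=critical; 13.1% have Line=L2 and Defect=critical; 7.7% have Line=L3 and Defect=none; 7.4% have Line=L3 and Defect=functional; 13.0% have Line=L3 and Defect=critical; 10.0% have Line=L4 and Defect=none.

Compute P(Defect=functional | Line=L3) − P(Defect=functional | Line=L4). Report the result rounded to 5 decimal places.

-0.12784

P(Line=L3) = 0.077 + 0.016 + 0.074 + 0.130 = 0.297; P(Defect=functional | Line=L3) = 0.074/0.297 = 0.249158.
P(Line=L4) = 0.100 + 0.028 + 0.118 + 0.067 = 0.313; P(Defect=functional | Line=L4) = 0.118/0.313 = 0.376997.
Difference = -0.12784.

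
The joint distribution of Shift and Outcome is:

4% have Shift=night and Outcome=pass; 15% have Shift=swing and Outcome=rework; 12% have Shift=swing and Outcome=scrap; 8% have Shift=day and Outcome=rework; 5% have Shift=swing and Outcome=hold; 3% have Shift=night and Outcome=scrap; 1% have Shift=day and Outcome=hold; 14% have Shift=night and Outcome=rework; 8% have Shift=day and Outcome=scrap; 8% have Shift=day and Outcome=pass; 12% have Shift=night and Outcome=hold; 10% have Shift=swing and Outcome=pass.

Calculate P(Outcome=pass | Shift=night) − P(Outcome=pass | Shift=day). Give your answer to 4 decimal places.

-0.1988

P(Shift=night) = 0.04 + 0.14 + 0.03 + 0.12 = 0.33; P(Outcome=pass | Shift=night) = 0.04/0.33 = 0.12121.
P(Shift=day) = 0.08 + 0.08 + 0.08 + 0.01 = 0.25; P(Outcome=pass | Shift=day) = 0.08/0.25 = 0.32000.
Difference = -0.1988.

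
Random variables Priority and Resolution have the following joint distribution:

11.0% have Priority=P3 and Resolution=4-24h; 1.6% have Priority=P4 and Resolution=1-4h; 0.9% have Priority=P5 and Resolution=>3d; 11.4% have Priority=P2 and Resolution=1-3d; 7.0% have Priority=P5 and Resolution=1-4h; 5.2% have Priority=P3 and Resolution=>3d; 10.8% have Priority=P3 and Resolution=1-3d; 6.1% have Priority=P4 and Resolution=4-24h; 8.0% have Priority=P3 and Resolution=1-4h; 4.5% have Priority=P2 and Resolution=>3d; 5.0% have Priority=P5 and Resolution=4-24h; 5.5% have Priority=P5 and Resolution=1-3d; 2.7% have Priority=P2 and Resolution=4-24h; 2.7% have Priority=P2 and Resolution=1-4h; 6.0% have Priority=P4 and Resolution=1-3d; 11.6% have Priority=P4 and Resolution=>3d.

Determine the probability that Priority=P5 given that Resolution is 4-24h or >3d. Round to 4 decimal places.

0.1255

P(Resolution=4-24h) = 0.027 + 0.110 + 0.061 + 0.050 = 0.248.
P(Resolution=>3d) = 0.045 + 0.052 + 0.116 + 0.009 = 0.222.
P(Resolution ∈ {4-24h, >3d}) = 0.248 + 0.222 = 0.470; P(Priority=P5, Resolution ∈ {4-24h, >3d}) = 0.050 + 0.009 = 0.059.
P(Priority=P5 | Resolution ∈ {4-24h, >3d}) = 0.059/0.470 = 0.1255.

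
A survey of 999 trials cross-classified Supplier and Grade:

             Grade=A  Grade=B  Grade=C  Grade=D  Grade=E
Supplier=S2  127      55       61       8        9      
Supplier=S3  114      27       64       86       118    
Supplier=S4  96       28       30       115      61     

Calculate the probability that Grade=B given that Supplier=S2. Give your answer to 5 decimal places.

0.21154

Total with Supplier=S2: 127 + 55 + 61 + 8 + 9 = 260.
P(Grade=B | Supplier=S2) = 55/260 = 0.21154.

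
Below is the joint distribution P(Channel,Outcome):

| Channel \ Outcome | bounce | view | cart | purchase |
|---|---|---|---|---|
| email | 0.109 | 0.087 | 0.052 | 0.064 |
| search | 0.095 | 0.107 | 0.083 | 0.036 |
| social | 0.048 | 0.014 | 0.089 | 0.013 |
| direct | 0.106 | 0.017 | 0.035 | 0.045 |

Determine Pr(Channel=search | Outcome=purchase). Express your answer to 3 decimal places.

P(Outcome=purchase) = 0.064 + 0.036 + 0.013 + 0.045 = 0.158.
P(Channel=search | Outcome=purchase) = 0.036/0.158 = 0.228.

0.228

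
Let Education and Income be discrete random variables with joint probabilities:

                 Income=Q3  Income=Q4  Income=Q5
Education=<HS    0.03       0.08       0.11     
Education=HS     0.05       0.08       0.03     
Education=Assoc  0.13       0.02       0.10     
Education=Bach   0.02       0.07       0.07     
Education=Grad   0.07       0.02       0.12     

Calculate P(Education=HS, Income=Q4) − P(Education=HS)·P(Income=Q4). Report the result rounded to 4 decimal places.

P(Education=HS) = 0.05 + 0.08 + 0.03 = 0.16.
P(Income=Q4) = 0.08 + 0.08 + 0.02 + 0.07 + 0.02 = 0.27.
P(Education=HS, Income=Q4) − P(Education=HS)P(Income=Q4) = 0.08 − 0.16×0.27 = 0.0368.

0.0368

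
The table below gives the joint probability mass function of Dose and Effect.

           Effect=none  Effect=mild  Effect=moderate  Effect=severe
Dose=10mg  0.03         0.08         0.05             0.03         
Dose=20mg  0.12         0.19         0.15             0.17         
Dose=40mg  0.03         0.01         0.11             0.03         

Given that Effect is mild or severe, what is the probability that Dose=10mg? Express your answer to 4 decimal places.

0.2157

P(Effect=mild) = 0.08 + 0.19 + 0.01 = 0.28.
P(Effect=severe) = 0.03 + 0.17 + 0.03 = 0.23.
P(Effect ∈ {mild, severe}) = 0.28 + 0.23 = 0.51; P(Dose=10mg, Effect ∈ {mild, severe}) = 0.08 + 0.03 = 0.11.
P(Dose=10mg | Effect ∈ {mild, severe}) = 0.11/0.51 = 0.2157.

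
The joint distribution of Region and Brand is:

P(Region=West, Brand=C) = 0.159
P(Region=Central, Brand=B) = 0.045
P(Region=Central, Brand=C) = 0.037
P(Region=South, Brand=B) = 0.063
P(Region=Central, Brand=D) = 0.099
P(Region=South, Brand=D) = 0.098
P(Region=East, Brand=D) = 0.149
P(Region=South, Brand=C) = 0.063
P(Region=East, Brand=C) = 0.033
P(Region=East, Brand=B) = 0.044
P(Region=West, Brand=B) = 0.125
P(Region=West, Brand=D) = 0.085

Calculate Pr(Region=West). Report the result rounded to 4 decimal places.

P(Region=West) = 0.125 + 0.159 + 0.085 = 0.369.

0.3690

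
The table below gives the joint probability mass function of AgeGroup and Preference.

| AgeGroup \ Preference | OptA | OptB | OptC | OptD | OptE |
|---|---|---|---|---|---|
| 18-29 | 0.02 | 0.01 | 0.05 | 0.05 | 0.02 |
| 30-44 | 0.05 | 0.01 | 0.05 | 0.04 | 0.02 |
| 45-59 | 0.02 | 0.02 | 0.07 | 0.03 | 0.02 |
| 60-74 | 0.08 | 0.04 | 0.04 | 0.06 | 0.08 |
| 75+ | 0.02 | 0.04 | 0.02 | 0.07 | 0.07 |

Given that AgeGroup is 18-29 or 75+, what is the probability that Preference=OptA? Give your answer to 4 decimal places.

P(AgeGroup=18-29) = 0.02 + 0.01 + 0.05 + 0.05 + 0.02 = 0.15.
P(AgeGroup=75+) = 0.02 + 0.04 + 0.02 + 0.07 + 0.07 = 0.22.
P(AgeGroup ∈ {18-29, 75+}) = 0.15 + 0.22 = 0.37; P(Preference=OptA, AgeGroup ∈ {18-29, 75+}) = 0.02 + 0.02 = 0.04.
P(Preference=OptA | AgeGroup ∈ {18-29, 75+}) = 0.04/0.37 = 0.1081.

0.1081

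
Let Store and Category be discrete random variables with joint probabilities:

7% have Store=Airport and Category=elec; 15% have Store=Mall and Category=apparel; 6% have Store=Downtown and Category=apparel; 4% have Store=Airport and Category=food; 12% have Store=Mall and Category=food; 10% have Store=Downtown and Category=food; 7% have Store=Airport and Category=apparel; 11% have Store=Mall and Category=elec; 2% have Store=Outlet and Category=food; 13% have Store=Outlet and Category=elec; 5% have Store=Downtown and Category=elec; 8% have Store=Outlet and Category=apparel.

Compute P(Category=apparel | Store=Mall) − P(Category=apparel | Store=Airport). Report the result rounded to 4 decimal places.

P(Store=Mall) = 0.12 + 0.15 + 0.11 = 0.38; P(Category=apparel | Store=Mall) = 0.15/0.38 = 0.39474.
P(Store=Airport) = 0.04 + 0.07 + 0.07 = 0.18; P(Category=apparel | Store=Airport) = 0.07/0.18 = 0.38889.
Difference = 0.0058.

0.0058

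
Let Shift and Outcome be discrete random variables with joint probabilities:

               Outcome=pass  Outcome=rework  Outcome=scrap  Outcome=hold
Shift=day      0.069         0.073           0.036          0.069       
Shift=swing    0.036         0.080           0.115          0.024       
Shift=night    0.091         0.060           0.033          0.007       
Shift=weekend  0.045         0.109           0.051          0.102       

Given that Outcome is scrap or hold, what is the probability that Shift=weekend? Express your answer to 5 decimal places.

P(Outcome=scrap) = 0.036 + 0.115 + 0.033 + 0.051 = 0.235.
P(Outcome=hold) = 0.069 + 0.024 + 0.007 + 0.102 = 0.202.
P(Outcome ∈ {scrap, hold}) = 0.235 + 0.202 = 0.437; P(Shift=weekend, Outcome ∈ {scrap, hold}) = 0.051 + 0.102 = 0.153.
P(Shift=weekend | Outcome ∈ {scrap, hold}) = 0.153/0.437 = 0.35011.

0.35011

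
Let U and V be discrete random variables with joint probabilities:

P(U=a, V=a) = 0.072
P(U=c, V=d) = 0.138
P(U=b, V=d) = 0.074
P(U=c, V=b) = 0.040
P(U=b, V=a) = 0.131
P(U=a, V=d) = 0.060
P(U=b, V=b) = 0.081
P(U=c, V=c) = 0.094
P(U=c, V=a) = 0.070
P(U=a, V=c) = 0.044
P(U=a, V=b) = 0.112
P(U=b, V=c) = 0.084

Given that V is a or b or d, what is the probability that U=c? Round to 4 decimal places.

0.3188

P(V=a) = 0.072 + 0.131 + 0.070 = 0.273.
P(V=b) = 0.112 + 0.081 + 0.040 = 0.233.
P(V=d) = 0.060 + 0.074 + 0.138 = 0.272.
P(V ∈ {a, b, d}) = 0.273 + 0.233 + 0.272 = 0.778; P(U=c, V ∈ {a, b, d}) = 0.070 + 0.040 + 0.138 = 0.248.
P(U=c | V ∈ {a, b, d}) = 0.248/0.778 = 0.3188.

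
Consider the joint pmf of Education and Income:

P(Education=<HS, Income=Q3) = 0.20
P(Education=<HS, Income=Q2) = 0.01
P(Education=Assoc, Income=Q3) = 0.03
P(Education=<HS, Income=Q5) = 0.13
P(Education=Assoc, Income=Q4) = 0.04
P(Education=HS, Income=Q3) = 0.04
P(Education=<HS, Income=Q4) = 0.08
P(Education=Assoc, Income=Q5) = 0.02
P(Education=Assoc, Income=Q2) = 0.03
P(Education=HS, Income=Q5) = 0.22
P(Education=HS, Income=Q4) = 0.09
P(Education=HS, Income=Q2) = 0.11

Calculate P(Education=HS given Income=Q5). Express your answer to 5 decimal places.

0.59459

P(Income=Q5) = 0.13 + 0.22 + 0.02 = 0.37.
P(Education=HS | Income=Q5) = 0.22/0.37 = 0.59459.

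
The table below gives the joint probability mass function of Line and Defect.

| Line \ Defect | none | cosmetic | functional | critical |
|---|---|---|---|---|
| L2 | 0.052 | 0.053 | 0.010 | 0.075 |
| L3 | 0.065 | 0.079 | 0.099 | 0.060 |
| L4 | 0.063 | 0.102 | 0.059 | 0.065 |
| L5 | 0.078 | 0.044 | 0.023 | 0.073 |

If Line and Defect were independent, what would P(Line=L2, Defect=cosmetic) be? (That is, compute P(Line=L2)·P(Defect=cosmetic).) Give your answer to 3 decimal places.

0.053

P(Line=L2) = 0.052 + 0.053 + 0.010 + 0.075 = 0.190.
P(Defect=cosmetic) = 0.053 + 0.079 + 0.102 + 0.044 = 0.278.
Product: 0.190 × 0.278 = 0.053.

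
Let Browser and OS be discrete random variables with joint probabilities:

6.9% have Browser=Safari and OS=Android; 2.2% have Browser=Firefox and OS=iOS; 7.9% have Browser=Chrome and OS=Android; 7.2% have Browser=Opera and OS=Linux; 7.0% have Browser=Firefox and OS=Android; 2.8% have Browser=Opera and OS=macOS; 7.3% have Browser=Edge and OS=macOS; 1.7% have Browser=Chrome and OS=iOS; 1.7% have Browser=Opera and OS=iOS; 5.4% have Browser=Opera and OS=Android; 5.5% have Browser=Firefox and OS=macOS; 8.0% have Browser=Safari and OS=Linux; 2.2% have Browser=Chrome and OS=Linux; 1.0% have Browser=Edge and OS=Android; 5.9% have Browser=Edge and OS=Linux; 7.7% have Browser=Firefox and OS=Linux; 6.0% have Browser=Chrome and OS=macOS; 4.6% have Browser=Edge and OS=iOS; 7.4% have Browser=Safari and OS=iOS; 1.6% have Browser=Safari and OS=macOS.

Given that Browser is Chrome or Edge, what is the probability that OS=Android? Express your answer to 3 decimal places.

P(Browser=Chrome) = 0.060 + 0.022 + 0.017 + 0.079 = 0.178.
P(Browser=Edge) = 0.073 + 0.059 + 0.046 + 0.010 = 0.188.
P(Browser ∈ {Chrome, Edge}) = 0.178 + 0.188 = 0.366; P(OS=Android, Browser ∈ {Chrome, Edge}) = 0.079 + 0.010 = 0.089.
P(OS=Android | Browser ∈ {Chrome, Edge}) = 0.089/0.366 = 0.243.

0.243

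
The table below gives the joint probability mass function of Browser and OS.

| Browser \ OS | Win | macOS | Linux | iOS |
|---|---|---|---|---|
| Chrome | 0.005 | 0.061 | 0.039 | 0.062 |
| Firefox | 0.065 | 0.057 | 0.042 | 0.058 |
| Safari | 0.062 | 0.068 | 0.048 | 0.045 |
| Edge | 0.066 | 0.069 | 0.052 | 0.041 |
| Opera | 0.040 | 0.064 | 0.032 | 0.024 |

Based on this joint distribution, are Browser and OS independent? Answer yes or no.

no

P(Browser=Chrome) = 0.167 and P(OS=Win) = 0.238, so their product is 0.03975, but P(Browser=Chrome, OS=Win) = 0.005. Since these differ, Browser and OS are not independent.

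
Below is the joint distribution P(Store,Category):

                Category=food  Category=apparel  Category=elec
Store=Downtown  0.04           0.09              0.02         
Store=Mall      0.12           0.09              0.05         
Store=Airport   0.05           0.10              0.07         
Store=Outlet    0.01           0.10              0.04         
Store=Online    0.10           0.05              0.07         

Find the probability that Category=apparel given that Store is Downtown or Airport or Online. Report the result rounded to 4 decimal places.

P(Store=Downtown) = 0.04 + 0.09 + 0.02 = 0.15.
P(Store=Airport) = 0.05 + 0.10 + 0.07 = 0.22.
P(Store=Online) = 0.10 + 0.05 + 0.07 = 0.22.
P(Store ∈ {Downtown, Airport, Online}) = 0.15 + 0.22 + 0.22 = 0.59; P(Category=apparel, Store ∈ {Downtown, Airport, Online}) = 0.09 + 0.10 + 0.05 = 0.24.
P(Category=apparel | Store ∈ {Downtown, Airport, Online}) = 0.24/0.59 = 0.4068.

0.4068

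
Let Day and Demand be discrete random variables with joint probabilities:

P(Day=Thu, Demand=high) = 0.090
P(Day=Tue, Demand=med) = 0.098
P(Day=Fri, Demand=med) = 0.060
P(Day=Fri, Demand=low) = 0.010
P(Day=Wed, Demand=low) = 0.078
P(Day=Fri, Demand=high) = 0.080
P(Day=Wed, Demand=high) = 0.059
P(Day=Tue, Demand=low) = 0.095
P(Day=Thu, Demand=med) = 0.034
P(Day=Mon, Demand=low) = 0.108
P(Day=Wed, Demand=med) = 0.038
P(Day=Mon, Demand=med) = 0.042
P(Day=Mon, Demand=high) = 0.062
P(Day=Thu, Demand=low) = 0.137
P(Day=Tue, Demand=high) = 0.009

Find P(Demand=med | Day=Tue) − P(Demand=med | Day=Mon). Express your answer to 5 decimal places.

P(Day=Tue) = 0.095 + 0.098 + 0.009 = 0.202; P(Demand=med | Day=Tue) = 0.098/0.202 = 0.485149.
P(Day=Mon) = 0.108 + 0.042 + 0.062 = 0.212; P(Demand=med | Day=Mon) = 0.042/0.212 = 0.198113.
Difference = 0.28704.

0.28704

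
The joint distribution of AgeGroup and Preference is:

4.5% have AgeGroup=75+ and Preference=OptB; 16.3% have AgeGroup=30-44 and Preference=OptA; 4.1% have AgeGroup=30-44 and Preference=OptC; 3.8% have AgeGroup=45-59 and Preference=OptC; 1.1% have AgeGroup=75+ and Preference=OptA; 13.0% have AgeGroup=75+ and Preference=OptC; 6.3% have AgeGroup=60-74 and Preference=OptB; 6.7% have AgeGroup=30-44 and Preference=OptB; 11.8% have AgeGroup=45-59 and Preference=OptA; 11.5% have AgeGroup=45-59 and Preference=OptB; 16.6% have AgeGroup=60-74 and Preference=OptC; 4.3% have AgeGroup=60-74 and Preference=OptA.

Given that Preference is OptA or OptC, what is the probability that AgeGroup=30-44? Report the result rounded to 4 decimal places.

0.2873

P(Preference=OptA) = 0.163 + 0.118 + 0.043 + 0.011 = 0.335.
P(Preference=OptC) = 0.041 + 0.038 + 0.166 + 0.130 = 0.375.
P(Preference ∈ {OptA, OptC}) = 0.335 + 0.375 = 0.710; P(AgeGroup=30-44, Preference ∈ {OptA, OptC}) = 0.163 + 0.041 = 0.204.
P(AgeGroup=30-44 | Preference ∈ {OptA, OptC}) = 0.204/0.710 = 0.2873.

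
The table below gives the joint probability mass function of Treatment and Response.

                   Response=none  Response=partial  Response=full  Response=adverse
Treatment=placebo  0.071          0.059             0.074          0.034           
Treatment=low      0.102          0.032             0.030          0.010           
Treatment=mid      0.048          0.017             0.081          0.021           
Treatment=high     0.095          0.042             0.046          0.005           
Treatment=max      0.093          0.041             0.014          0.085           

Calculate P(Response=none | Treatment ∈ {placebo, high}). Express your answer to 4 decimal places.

0.3897

P(Treatment=placebo) = 0.071 + 0.059 + 0.074 + 0.034 = 0.238.
P(Treatment=high) = 0.095 + 0.042 + 0.046 + 0.005 = 0.188.
P(Treatment ∈ {placebo, high}) = 0.238 + 0.188 = 0.426; P(Response=none, Treatment ∈ {placebo, high}) = 0.071 + 0.095 = 0.166.
P(Response=none | Treatment ∈ {placebo, high}) = 0.166/0.426 = 0.3897.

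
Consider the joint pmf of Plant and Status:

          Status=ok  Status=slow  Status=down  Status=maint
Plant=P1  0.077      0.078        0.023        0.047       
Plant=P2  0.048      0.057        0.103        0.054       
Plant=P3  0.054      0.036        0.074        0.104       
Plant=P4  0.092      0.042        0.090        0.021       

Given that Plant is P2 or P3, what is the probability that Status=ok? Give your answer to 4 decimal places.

0.1925

P(Plant=P2) = 0.048 + 0.057 + 0.103 + 0.054 = 0.262.
P(Plant=P3) = 0.054 + 0.036 + 0.074 + 0.104 = 0.268.
P(Plant ∈ {P2, P3}) = 0.262 + 0.268 = 0.530; P(Status=ok, Plant ∈ {P2, P3}) = 0.048 + 0.054 = 0.102.
P(Status=ok | Plant ∈ {P2, P3}) = 0.102/0.530 = 0.1925.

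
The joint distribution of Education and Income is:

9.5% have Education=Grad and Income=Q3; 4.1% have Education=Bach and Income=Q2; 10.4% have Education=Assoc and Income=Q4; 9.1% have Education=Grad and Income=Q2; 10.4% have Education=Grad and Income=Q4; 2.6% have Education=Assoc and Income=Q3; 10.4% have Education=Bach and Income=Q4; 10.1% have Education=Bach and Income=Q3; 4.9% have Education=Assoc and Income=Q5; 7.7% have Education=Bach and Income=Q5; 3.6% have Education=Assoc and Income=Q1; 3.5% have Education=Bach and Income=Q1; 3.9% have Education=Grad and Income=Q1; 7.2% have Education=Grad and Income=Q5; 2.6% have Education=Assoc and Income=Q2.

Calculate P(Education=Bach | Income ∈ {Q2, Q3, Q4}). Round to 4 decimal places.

0.3555

P(Income=Q2) = 0.026 + 0.041 + 0.091 = 0.158.
P(Income=Q3) = 0.026 + 0.101 + 0.095 = 0.222.
P(Income=Q4) = 0.104 + 0.104 + 0.104 = 0.312.
P(Income ∈ {Q2, Q3, Q4}) = 0.158 + 0.222 + 0.312 = 0.692; P(Education=Bach, Income ∈ {Q2, Q3, Q4}) = 0.041 + 0.101 + 0.104 = 0.246.
P(Education=Bach | Income ∈ {Q2, Q3, Q4}) = 0.246/0.692 = 0.3555.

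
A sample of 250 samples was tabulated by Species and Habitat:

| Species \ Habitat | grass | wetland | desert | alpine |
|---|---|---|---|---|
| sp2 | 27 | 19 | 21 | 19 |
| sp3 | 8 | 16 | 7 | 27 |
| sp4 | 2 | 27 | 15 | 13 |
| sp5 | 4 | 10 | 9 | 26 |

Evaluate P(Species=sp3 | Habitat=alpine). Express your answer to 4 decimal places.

0.3176

Total with Habitat=alpine: 19 + 27 + 13 + 26 = 85.
P(Species=sp3 | Habitat=alpine) = 27/85 = 0.3176.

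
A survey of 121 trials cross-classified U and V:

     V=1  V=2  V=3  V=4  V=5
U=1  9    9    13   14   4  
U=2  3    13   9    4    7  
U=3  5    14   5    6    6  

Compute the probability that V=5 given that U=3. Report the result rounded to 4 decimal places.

Total with U=3: 5 + 14 + 5 + 6 + 6 = 36.
P(V=5 | U=3) = 6/36 = 0.1667.

0.1667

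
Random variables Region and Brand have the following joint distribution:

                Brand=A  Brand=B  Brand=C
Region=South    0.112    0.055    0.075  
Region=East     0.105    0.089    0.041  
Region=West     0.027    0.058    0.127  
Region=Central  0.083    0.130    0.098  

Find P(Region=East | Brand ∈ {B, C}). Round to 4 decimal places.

P(Brand=B) = 0.055 + 0.089 + 0.058 + 0.130 = 0.332.
P(Brand=C) = 0.075 + 0.041 + 0.127 + 0.098 = 0.341.
P(Brand ∈ {B, C}) = 0.332 + 0.341 = 0.673; P(Region=East, Brand ∈ {B, C}) = 0.089 + 0.041 = 0.130.
P(Region=East | Brand ∈ {B, C}) = 0.130/0.673 = 0.1932.

0.1932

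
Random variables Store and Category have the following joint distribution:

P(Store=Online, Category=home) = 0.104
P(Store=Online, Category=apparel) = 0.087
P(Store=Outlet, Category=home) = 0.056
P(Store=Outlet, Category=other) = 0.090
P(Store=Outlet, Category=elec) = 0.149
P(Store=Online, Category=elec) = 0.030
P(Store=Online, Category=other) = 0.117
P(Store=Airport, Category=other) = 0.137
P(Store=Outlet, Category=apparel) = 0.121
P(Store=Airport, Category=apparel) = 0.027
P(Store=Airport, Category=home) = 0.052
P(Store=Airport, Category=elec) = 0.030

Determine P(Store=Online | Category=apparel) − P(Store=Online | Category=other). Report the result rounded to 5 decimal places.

0.03010

P(Category=apparel) = 0.027 + 0.121 + 0.087 = 0.235; P(Store=Online | Category=apparel) = 0.087/0.235 = 0.370213.
P(Category=other) = 0.137 + 0.090 + 0.117 = 0.344; P(Store=Online | Category=other) = 0.117/0.344 = 0.340116.
Difference = 0.03010.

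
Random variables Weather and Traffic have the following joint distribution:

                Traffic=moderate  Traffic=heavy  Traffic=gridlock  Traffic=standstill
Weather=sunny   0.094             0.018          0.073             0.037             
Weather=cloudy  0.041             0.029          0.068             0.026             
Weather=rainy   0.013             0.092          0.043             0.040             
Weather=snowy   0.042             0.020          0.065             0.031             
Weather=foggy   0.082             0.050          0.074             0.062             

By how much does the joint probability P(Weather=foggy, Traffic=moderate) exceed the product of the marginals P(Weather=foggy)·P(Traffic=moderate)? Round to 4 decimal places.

0.0091

P(Weather=foggy) = 0.082 + 0.050 + 0.074 + 0.062 = 0.268.
P(Traffic=moderate) = 0.094 + 0.041 + 0.013 + 0.042 + 0.082 = 0.272.
P(Weather=foggy, Traffic=moderate) − P(Weather=foggy)P(Traffic=moderate) = 0.082 − 0.268×0.272 = 0.0091.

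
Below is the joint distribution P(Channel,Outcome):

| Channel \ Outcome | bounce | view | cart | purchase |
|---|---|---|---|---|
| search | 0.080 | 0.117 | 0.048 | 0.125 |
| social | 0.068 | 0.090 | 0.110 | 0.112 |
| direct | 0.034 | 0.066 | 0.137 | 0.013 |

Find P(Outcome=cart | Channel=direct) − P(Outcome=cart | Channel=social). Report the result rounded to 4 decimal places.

0.2585

P(Channel=direct) = 0.034 + 0.066 + 0.137 + 0.013 = 0.250; P(Outcome=cart | Channel=direct) = 0.137/0.250 = 0.54800.
P(Channel=social) = 0.068 + 0.090 + 0.110 + 0.112 = 0.380; P(Outcome=cart | Channel=social) = 0.110/0.380 = 0.28947.
Difference = 0.2585.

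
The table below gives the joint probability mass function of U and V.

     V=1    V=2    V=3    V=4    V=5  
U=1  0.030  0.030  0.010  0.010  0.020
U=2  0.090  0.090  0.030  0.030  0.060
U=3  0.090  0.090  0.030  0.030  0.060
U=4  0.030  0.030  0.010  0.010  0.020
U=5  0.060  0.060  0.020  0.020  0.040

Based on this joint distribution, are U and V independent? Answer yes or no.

Every cell satisfies P(U,V) = P(U)·P(V). For instance P(U=3) = 0.300, P(V=1) = 0.300, and 0.300×0.300 = 0.090 matches the joint entry. So U and V are independent.

yes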